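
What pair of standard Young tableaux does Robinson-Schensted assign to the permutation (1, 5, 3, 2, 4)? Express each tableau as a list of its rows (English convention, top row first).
P = [[1, 2, 4], [3], [5]], Q = [[1, 2, 5], [3], [4]]

Insert each entry of the permutation into P by Schensted row insertion, recording in Q the position of each new cell.

Insert 1: appended to row 1. P = [[1]].
Insert 5: appended to row 1. P = [[1, 5]].
Insert 3: 3 bumps 5 from row 1; 5 starts row 2. P = [[1, 3], [5]].
Insert 2: 2 bumps 3 from row 1; 3 bumps 5 from row 2; 5 starts row 3. P = [[1, 2], [3], [5]].
Insert 4: appended to row 1. P = [[1, 2, 4], [3], [5]].

So P = [[1, 2, 4], [3], [5]], Q = [[1, 2, 5], [3], [4]].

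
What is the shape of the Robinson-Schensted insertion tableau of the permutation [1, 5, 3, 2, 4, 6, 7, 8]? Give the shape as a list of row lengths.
[6, 1, 1]

RSK row insertion gives P = [[1, 2, 4, 6, 7, 8], [3], [5]], which has shape [6, 1, 1].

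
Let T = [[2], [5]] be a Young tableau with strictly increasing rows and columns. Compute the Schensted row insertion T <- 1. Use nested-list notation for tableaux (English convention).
[[1], [2], [5]]

In row 1, 1 replaces 2 (the leftmost entry greater than 1); 2 is bumped to row 2. In row 2, 2 replaces 5 (the leftmost entry greater than 2); 5 is bumped to row 3. 5 starts a new row 3. The new tableau is [[1], [2], [5]].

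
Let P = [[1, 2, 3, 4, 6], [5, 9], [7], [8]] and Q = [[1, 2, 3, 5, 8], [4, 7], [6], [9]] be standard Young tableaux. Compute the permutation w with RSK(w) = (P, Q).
Reverse the RSK construction: for i from n down to 1, find the cell of Q containing i, remove the entry at that cell from P, and reverse-bump it up through P; the value ejected from row 1 is w(i).

Step i=9: Q has 9 at row 4, column 1; remove 8 from row 4 of P and reverse-bump: 8 enters row 3 and ejects 7; 7 enters row 2 and ejects 5; 5 enters row 1 and ejects 4. So w(9) = 4. P is now [[1, 2, 3, 5, 6], [7, 9], [8]].
Step i=8: Q has 8 at row 1, column 5; remove that cell from P, ejecting 6. So w(8) = 6. P is now [[1, 2, 3, 5], [7, 9], [8]].
Step i=7: Q has 7 at row 2, column 2; remove 9 from row 2 of P and reverse-bump: 9 enters row 1 and ejects 5. So w(7) = 5. P is now [[1, 2, 3, 9], [7], [8]].
Step i=6: Q has 6 at row 3, column 1; remove 8 from row 3 of P and reverse-bump: 8 enters row 2 and ejects 7; 7 enters row 1 and ejects 3. So w(6) = 3. P is now [[1, 2, 7, 9], [8]].
Step i=5: Q has 5 at row 1, column 4; remove that cell from P, ejecting 9. So w(5) = 9. P is now [[1, 2, 7], [8]].
Step i=4: Q has 4 at row 2, column 1; remove 8 from row 2 of P and reverse-bump: 8 enters row 1 and ejects 7. So w(4) = 7. P is now [[1, 2, 8]].
Step i=3: Q has 3 at row 1, column 3; remove that cell from P, ejecting 8. So w(3) = 8. P is now [[1, 2]].
Step i=2: Q has 2 at row 1, column 2; remove that cell from P, ejecting 2. So w(2) = 2. P is now [[1]].
Step i=1: Q has 1 at row 1, column 1; remove that cell from P, ejecting 1. So w(1) = 1. P is now [].

So w = 1 2 8 7 9 3 5 6 4.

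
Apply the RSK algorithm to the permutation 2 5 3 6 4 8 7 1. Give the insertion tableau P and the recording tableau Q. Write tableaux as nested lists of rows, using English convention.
P = [[1, 3, 4, 7], [2, 6, 8], [5]], Q = [[1, 2, 4, 6], [3, 5, 7], [8]]

Insert each entry of the permutation into P by Schensted row insertion, recording in Q the position of each new cell.

Insert 2: appended to row 1. P = [[2]].
Insert 5: appended to row 1. P = [[2, 5]].
Insert 3: 3 bumps 5 from row 1; 5 starts row 2. P = [[2, 3], [5]].
Insert 6: appended to row 1. P = [[2, 3, 6], [5]].
Insert 4: 4 bumps 6 from row 1; 6 appends to row 2. P = [[2, 3, 4], [5, 6]].
Insert 8: appended to row 1. P = [[2, 3, 4, 8], [5, 6]].
Insert 7: 7 bumps 8 from row 1; 8 appends to row 2. P = [[2, 3, 4, 7], [5, 6, 8]].
Insert 1: 1 bumps 2 from row 1; 2 bumps 5 from row 2; 5 starts row 3. P = [[1, 3, 4, 7], [2, 6, 8], [5]].

So P = [[1, 3, 4, 7], [2, 6, 8], [5]], Q = [[1, 2, 4, 6], [3, 5, 7], [8]].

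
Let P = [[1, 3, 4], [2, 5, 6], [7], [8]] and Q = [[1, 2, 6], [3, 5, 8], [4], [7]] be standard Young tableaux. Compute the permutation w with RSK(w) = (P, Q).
2 8 7 1 5 6 3 4

Reverse the RSK construction: for i from n down to 1, find the cell of Q containing i, remove the entry at that cell from P, and reverse-bump it up through P; the value ejected from row 1 is w(i).

Step i=8: Q has 8 at row 2, column 3; remove 6 from row 2 of P and reverse-bump: 6 enters row 1 and ejects 4. So w(8) = 4. P is now [[1, 3, 6], [2, 5], [7], [8]].
Step i=7: Q has 7 at row 4, column 1; remove 8 from row 4 of P and reverse-bump: 8 enters row 3 and ejects 7; 7 enters row 2 and ejects 5; 5 enters row 1 and ejects 3. So w(7) = 3. P is now [[1, 5, 6], [2, 7], [8]].
Step i=6: Q has 6 at row 1, column 3; remove that cell from P, ejecting 6. So w(6) = 6. P is now [[1, 5], [2, 7], [8]].
Step i=5: Q has 5 at row 2, column 2; remove 7 from row 2 of P and reverse-bump: 7 enters row 1 and ejects 5. So w(5) = 5. P is now [[1, 7], [2], [8]].
Step i=4: Q has 4 at row 3, column 1; remove 8 from row 3 of P and reverse-bump: 8 enters row 2 and ejects 2; 2 enters row 1 and ejects 1. So w(4) = 1. P is now [[2, 7], [8]].
Step i=3: Q has 3 at row 2, column 1; remove 8 from row 2 of P and reverse-bump: 8 enters row 1 and ejects 7. So w(3) = 7. P is now [[2, 8]].
Step i=2: Q has 2 at row 1, column 2; remove that cell from P, ejecting 8. So w(2) = 8. P is now [[2]].
Step i=1: Q has 1 at row 1, column 1; remove that cell from P, ejecting 2. So w(1) = 2. P is now [].

So w = 2 8 7 1 5 6 3 4.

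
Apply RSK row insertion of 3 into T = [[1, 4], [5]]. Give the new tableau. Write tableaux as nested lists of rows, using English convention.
In row 1, 3 replaces 4 (the leftmost entry greater than 3); 4 is bumped to row 2. In row 2, 4 replaces 5 (the leftmost entry greater than 4); 5 is bumped to row 3. 5 starts a new row 3. The new tableau is [[1, 3], [4], [5]].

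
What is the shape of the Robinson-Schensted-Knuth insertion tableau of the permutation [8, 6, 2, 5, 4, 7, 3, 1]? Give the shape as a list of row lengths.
Row-insert each entry into an empty tableau.

After inserting 8: P = [[8]].
After inserting 6: P = [[6], [8]].
After inserting 2: P = [[2], [6], [8]].
After inserting 5: P = [[2, 5], [6], [8]].
After inserting 4: P = [[2, 4], [5], [6], [8]].
After inserting 7: P = [[2, 4, 7], [5], [6], [8]].
After inserting 3: P = [[2, 3, 7], [4], [5], [6], [8]].
After inserting 1: P = [[1, 3, 7], [2], [4], [5], [6], [8]].

The final insertion tableau P = [[1, 3, 7], [2], [4], [5], [6], [8]] has shape [3, 1, 1, 1, 1, 1].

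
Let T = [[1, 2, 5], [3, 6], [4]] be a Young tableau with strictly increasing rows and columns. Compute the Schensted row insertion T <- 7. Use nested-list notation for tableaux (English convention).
7 is larger than every entry of row 1, so it is appended to row 1. The new tableau is [[1, 2, 5, 7], [3, 6], [4]].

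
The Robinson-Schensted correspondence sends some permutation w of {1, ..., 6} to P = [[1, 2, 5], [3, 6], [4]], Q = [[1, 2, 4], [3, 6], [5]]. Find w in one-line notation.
Reverse the RSK construction: for i from n down to 1, find the cell of Q containing i, remove the entry at that cell from P, and reverse-bump it up through P; the value ejected from row 1 is w(i).

Step i=6: Q has 6 at row 2, column 2; remove 6 from row 2 of P and reverse-bump: 6 enters row 1 and ejects 5. So w(6) = 5. P is now [[1, 2, 6], [3], [4]].
Step i=5: Q has 5 at row 3, column 1; remove 4 from row 3 of P and reverse-bump: 4 enters row 2 and ejects 3; 3 enters row 1 and ejects 2. So w(5) = 2. P is now [[1, 3, 6], [4]].
Step i=4: Q has 4 at row 1, column 3; remove that cell from P, ejecting 6. So w(4) = 6. P is now [[1, 3], [4]].
Step i=3: Q has 3 at row 2, column 1; remove 4 from row 2 of P and reverse-bump: 4 enters row 1 and ejects 3. So w(3) = 3. P is now [[1, 4]].
Step i=2: Q has 2 at row 1, column 2; remove that cell from P, ejecting 4. So w(2) = 4. P is now [[1]].
Step i=1: Q has 1 at row 1, column 1; remove that cell from P, ejecting 1. So w(1) = 1. P is now [].

So w = 1 4 3 6 2 5.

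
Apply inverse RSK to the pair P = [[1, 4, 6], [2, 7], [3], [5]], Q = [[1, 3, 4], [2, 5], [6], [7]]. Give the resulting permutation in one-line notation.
Reverse the RSK construction: for i from n down to 1, find the cell of Q containing i, remove the entry at that cell from P, and reverse-bump it up through P; the value ejected from row 1 is w(i).

Step i=7: Q has 7 at row 4, column 1; remove 5 from row 4 of P and reverse-bump: 5 enters row 3 and ejects 3; 3 enters row 2 and ejects 2; 2 enters row 1 and ejects 1. So w(7) = 1. P is now [[2, 4, 6], [3, 7], [5]].
Step i=6: Q has 6 at row 3, column 1; remove 5 from row 3 of P and reverse-bump: 5 enters row 2 and ejects 3; 3 enters row 1 and ejects 2. So w(6) = 2. P is now [[3, 4, 6], [5, 7]].
Step i=5: Q has 5 at row 2, column 2; remove 7 from row 2 of P and reverse-bump: 7 enters row 1 and ejects 6. So w(5) = 6. P is now [[3, 4, 7], [5]].
Step i=4: Q has 4 at row 1, column 3; remove that cell from P, ejecting 7. So w(4) = 7. P is now [[3, 4], [5]].
Step i=3: Q has 3 at row 1, column 2; remove that cell from P, ejecting 4. So w(3) = 4. P is now [[3], [5]].
Step i=2: Q has 2 at row 2, column 1; remove 5 from row 2 of P and reverse-bump: 5 enters row 1 and ejects 3. So w(2) = 3. P is now [[5]].
Step i=1: Q has 1 at row 1, column 1; remove that cell from P, ejecting 5. So w(1) = 5. P is now [].

So w = 5 3 4 7 6 2 1.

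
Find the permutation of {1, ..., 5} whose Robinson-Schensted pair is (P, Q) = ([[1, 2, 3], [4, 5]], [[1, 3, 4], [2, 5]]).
4 1 2 5 3

Reverse the RSK construction: for i from n down to 1, find the cell of Q containing i, remove the entry at that cell from P, and reverse-bump it up through P; the value ejected from row 1 is w(i).

Step i=5: Q has 5 at row 2, column 2; remove 5 from row 2 of P and reverse-bump: 5 enters row 1 and ejects 3. So w(5) = 3. P is now [[1, 2, 5], [4]].
Step i=4: Q has 4 at row 1, column 3; remove that cell from P, ejecting 5. So w(4) = 5. P is now [[1, 2], [4]].
Step i=3: Q has 3 at row 1, column 2; remove that cell from P, ejecting 2. So w(3) = 2. P is now [[1], [4]].
Step i=2: Q has 2 at row 2, column 1; remove 4 from row 2 of P and reverse-bump: 4 enters row 1 and ejects 1. So w(2) = 1. P is now [[4]].
Step i=1: Q has 1 at row 1, column 1; remove that cell from P, ejecting 4. So w(1) = 4. P is now [].

So w = 4 1 2 5 3.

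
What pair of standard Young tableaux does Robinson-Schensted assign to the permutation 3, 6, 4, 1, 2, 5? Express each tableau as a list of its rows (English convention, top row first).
P = [[1, 2, 5], [3, 4], [6]], Q = [[1, 2, 6], [3, 5], [4]]

Insert each entry of the permutation into P by Schensted row insertion, recording in Q the position of each new cell.

Insert 3: appended to row 1. P = [[3]].
Insert 6: appended to row 1. P = [[3, 6]].
Insert 4: 4 bumps 6 from row 1; 6 starts row 2. P = [[3, 4], [6]].
Insert 1: 1 bumps 3 from row 1; 3 bumps 6 from row 2; 6 starts row 3. P = [[1, 4], [3], [6]].
Insert 2: 2 bumps 4 from row 1; 4 appends to row 2. P = [[1, 2], [3, 4], [6]].
Insert 5: appended to row 1. P = [[1, 2, 5], [3, 4], [6]].

So P = [[1, 2, 5], [3, 4], [6]], Q = [[1, 2, 6], [3, 5], [4]].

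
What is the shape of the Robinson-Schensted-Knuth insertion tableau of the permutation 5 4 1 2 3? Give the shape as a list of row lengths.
[3, 1, 1]

RSK row insertion gives P = [[1, 2, 3], [4], [5]], which has shape [3, 1, 1].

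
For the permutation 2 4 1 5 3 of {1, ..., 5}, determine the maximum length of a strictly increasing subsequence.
3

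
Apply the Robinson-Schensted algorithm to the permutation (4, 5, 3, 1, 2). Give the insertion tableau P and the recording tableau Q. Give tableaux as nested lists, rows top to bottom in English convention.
Insert each entry of the permutation into P by Schensted row insertion, recording in Q the position of each new cell.

Insert 4: appended to row 1. P = [[4]], Q = [[1]].
Insert 5: appended to row 1. P = [[4, 5]], Q = [[1, 2]].
Insert 3: 3 bumps 4 from row 1; 4 starts row 2. P = [[3, 5], [4]], Q = [[1, 2], [3]].
Insert 1: 1 bumps 3 from row 1; 3 bumps 4 from row 2; 4 starts row 3. P = [[1, 5], [3], [4]], Q = [[1, 2], [3], [4]].
Insert 2: 2 bumps 5 from row 1; 5 appends to row 2. P = [[1, 2], [3, 5], [4]], Q = [[1, 2], [3, 5], [4]].

So P = [[1, 2], [3, 5], [4]], Q = [[1, 2], [3, 5], [4]].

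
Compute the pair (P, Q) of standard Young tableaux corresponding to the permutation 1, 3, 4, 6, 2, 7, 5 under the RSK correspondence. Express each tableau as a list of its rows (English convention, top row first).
Insert each entry of the permutation into P by Schensted row insertion, recording in Q the position of each new cell.

Insert 1: appended to row 1. P = [[1]], Q = [[1]].
Insert 3: appended to row 1. P = [[1, 3]], Q = [[1, 2]].
Insert 4: appended to row 1. P = [[1, 3, 4]], Q = [[1, 2, 3]].
Insert 6: appended to row 1. P = [[1, 3, 4, 6]], Q = [[1, 2, 3, 4]].
Insert 2: 2 bumps 3 from row 1; 3 starts row 2. P = [[1, 2, 4, 6], [3]], Q = [[1, 2, 3, 4], [5]].
Insert 7: appended to row 1. P = [[1, 2, 4, 6, 7], [3]], Q = [[1, 2, 3, 4, 6], [5]].
Insert 5: 5 bumps 6 from row 1; 6 appends to row 2. P = [[1, 2, 4, 5, 7], [3, 6]], Q = [[1, 2, 3, 4, 6], [5, 7]].

So P = [[1, 2, 4, 5, 7], [3, 6]], Q = [[1, 2, 3, 4, 6], [5, 7]].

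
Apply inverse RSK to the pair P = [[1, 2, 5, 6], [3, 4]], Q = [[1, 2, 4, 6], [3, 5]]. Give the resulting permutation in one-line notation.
3 4 1 5 2 6

Reverse the RSK construction: for i from n down to 1, find the cell of Q containing i, remove the entry at that cell from P, and reverse-bump it up through P; the value ejected from row 1 is w(i).

Step i=6: Q has 6 at row 1, column 4; remove that cell from P, ejecting 6. So w(6) = 6. P is now [[1, 2, 5], [3, 4]].
Step i=5: Q has 5 at row 2, column 2; remove 4 from row 2 of P and reverse-bump: 4 enters row 1 and ejects 2. So w(5) = 2. P is now [[1, 4, 5], [3]].
Step i=4: Q has 4 at row 1, column 3; remove that cell from P, ejecting 5. So w(4) = 5. P is now [[1, 4], [3]].
Step i=3: Q has 3 at row 2, column 1; remove 3 from row 2 of P and reverse-bump: 3 enters row 1 and ejects 1. So w(3) = 1. P is now [[3, 4]].
Step i=2: Q has 2 at row 1, column 2; remove that cell from P, ejecting 4. So w(2) = 4. P is now [[3]].
Step i=1: Q has 1 at row 1, column 1; remove that cell from P, ejecting 3. So w(1) = 3. P is now [].

So w = 3 4 1 5 2 6.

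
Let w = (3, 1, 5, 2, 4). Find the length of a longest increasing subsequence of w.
3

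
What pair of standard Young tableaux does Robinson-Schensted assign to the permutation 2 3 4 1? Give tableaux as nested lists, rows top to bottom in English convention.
Insert each entry of the permutation into P by Schensted row insertion, recording in Q the position of each new cell.

After inserting 2: P = [[2]].
After inserting 3: P = [[2, 3]].
After inserting 4: P = [[2, 3, 4]].
After inserting 1: P = [[1, 3, 4], [2]].

So P = [[1, 3, 4], [2]], Q = [[1, 2, 3], [4]].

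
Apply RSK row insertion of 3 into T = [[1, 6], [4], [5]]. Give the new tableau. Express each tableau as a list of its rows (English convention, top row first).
[[1, 3], [4, 6], [5]]

In row 1, 3 replaces 6 (the leftmost entry greater than 3); 6 is bumped to row 2. 6 is appended to row 2. The new tableau is [[1, 3], [4, 6], [5]].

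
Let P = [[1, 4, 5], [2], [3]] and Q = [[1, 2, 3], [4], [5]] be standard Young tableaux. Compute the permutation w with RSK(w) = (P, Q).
3 4 5 2 1

Reverse the RSK construction: for i from n down to 1, find the cell of Q containing i, remove the entry at that cell from P, and reverse-bump it up through P; the value ejected from row 1 is w(i).

Step i=5: Q has 5 at row 3, column 1; remove 3 from row 3 of P and reverse-bump: 3 enters row 2 and ejects 2; 2 enters row 1 and ejects 1. So w(5) = 1. P is now [[2, 4, 5], [3]].
Step i=4: Q has 4 at row 2, column 1; remove 3 from row 2 of P and reverse-bump: 3 enters row 1 and ejects 2. So w(4) = 2. P is now [[3, 4, 5]].
Step i=3: Q has 3 at row 1, column 3; remove that cell from P, ejecting 5. So w(3) = 5. P is now [[3, 4]].
Step i=2: Q has 2 at row 1, column 2; remove that cell from P, ejecting 4. So w(2) = 4. P is now [[3]].
Step i=1: Q has 1 at row 1, column 1; remove that cell from P, ejecting 3. So w(1) = 3. P is now [].

So w = 3 4 5 2 1.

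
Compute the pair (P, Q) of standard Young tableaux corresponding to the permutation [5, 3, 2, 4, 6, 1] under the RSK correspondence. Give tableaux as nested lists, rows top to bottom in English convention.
Insert each entry of the permutation into P by Schensted row insertion, recording in Q the position of each new cell.

Insert 5: appended to row 1. P = [[5]], Q = [[1]].
Insert 3: 3 bumps 5 from row 1; 5 starts row 2. P = [[3], [5]], Q = [[1], [2]].
Insert 2: 2 bumps 3 from row 1; 3 bumps 5 from row 2; 5 starts row 3. P = [[2], [3], [5]], Q = [[1], [2], [3]].
Insert 4: appended to row 1. P = [[2, 4], [3], [5]], Q = [[1, 4], [2], [3]].
Insert 6: appended to row 1. P = [[2, 4, 6], [3], [5]], Q = [[1, 4, 5], [2], [3]].
Insert 1: 1 bumps 2 from row 1; 2 bumps 3 from row 2; 3 bumps 5 from row 3; 5 starts row 4. P = [[1, 4, 6], [2], [3], [5]], Q = [[1, 4, 5], [2], [3], [6]].

So P = [[1, 4, 6], [2], [3], [5]], Q = [[1, 4, 5], [2], [3], [6]].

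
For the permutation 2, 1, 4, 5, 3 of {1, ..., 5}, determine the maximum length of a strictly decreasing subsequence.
2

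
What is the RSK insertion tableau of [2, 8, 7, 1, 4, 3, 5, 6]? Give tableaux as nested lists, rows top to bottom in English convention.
P = [[1, 3, 5, 6], [2, 4], [7], [8]]

Insert 2: appended to row 1. P = [[2]].
Insert 8: appended to row 1. P = [[2, 8]].
Insert 7: 7 bumps 8 from row 1; 8 starts row 2. P = [[2, 7], [8]].
Insert 1: 1 bumps 2 from row 1; 2 bumps 8 from row 2; 8 starts row 3. P = [[1, 7], [2], [8]].
Insert 4: 4 bumps 7 from row 1; 7 appends to row 2. P = [[1, 4], [2, 7], [8]].
Insert 3: 3 bumps 4 from row 1; 4 bumps 7 from row 2; 7 bumps 8 from row 3; 8 starts row 4. P = [[1, 3], [2, 4], [7], [8]].
Insert 5: appended to row 1. P = [[1, 3, 5], [2, 4], [7], [8]].
Insert 6: appended to row 1. P = [[1, 3, 5, 6], [2, 4], [7], [8]].

So P = [[1, 3, 5, 6], [2, 4], [7], [8]].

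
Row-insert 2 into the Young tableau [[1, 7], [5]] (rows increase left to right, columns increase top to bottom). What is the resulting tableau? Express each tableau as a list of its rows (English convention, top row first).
[[1, 2], [5, 7]]

In row 1, 2 replaces 7 (the leftmost entry greater than 2); 7 is bumped to row 2. 7 is appended to row 2. The new tableau is [[1, 2], [5, 7]].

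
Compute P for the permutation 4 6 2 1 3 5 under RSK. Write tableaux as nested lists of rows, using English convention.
P = [[1, 3, 5], [2, 6], [4]]

Insert 4: appended to row 1. P = [[4]].
Insert 6: appended to row 1. P = [[4, 6]].
Insert 2: 2 bumps 4 from row 1; 4 starts row 2. P = [[2, 6], [4]].
Insert 1: 1 bumps 2 from row 1; 2 bumps 4 from row 2; 4 starts row 3. P = [[1, 6], [2], [4]].
Insert 3: 3 bumps 6 from row 1; 6 appends to row 2. P = [[1, 3], [2, 6], [4]].
Insert 5: appended to row 1. P = [[1, 3, 5], [2, 6], [4]].

So P = [[1, 3, 5], [2, 6], [4]].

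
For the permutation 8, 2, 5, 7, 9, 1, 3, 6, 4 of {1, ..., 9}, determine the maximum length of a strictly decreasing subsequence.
4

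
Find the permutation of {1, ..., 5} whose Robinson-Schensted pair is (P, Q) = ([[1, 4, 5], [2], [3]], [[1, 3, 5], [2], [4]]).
3 2 4 1 5

Reverse RSK: for i = n, n-1, ..., 1, locate i in Q, remove the corresponding corner cell from P, and reverse-bump its entry up through P; the value ejected from row 1 is w(i).

So w = 3 2 4 1 5.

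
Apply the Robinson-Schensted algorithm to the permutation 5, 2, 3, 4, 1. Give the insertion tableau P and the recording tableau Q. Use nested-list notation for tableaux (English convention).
Insert each entry of the permutation into P by Schensted row insertion, recording in Q the position of each new cell.

Insert 5: appended to row 1. P = [[5]].
Insert 2: 2 bumps 5 from row 1; 5 starts row 2. P = [[2], [5]].
Insert 3: appended to row 1. P = [[2, 3], [5]].
Insert 4: appended to row 1. P = [[2, 3, 4], [5]].
Insert 1: 1 bumps 2 from row 1; 2 bumps 5 from row 2; 5 starts row 3. P = [[1, 3, 4], [2], [5]].

So P = [[1, 3, 4], [2], [5]], Q = [[1, 3, 4], [2], [5]].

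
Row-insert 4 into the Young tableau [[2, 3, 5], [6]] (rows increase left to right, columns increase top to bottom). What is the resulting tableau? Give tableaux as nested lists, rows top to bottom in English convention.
In row 1, 4 replaces 5 (the leftmost entry greater than 4); 5 is bumped to row 2. In row 2, 5 replaces 6 (the leftmost entry greater than 5); 6 is bumped to row 3. 6 starts a new row 3. The new tableau is [[2, 3, 4], [5], [6]].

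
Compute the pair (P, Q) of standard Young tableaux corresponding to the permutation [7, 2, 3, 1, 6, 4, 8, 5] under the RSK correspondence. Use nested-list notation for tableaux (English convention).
Insert each entry of the permutation into P by Schensted row insertion, recording in Q the position of each new cell.

Insert 7: appended to row 1. P = [[7]], Q = [[1]].
Insert 2: 2 bumps 7 from row 1; 7 starts row 2. P = [[2], [7]], Q = [[1], [2]].
Insert 3: appended to row 1. P = [[2, 3], [7]], Q = [[1, 3], [2]].
Insert 1: 1 bumps 2 from row 1; 2 bumps 7 from row 2; 7 starts row 3. P = [[1, 3], [2], [7]], Q = [[1, 3], [2], [4]].
Insert 6: appended to row 1. P = [[1, 3, 6], [2], [7]], Q = [[1, 3, 5], [2], [4]].
Insert 4: 4 bumps 6 from row 1; 6 appends to row 2. P = [[1, 3, 4], [2, 6], [7]], Q = [[1, 3, 5], [2, 6], [4]].
Insert 8: appended to row 1. P = [[1, 3, 4, 8], [2, 6], [7]], Q = [[1, 3, 5, 7], [2, 6], [4]].
Insert 5: 5 bumps 8 from row 1; 8 appends to row 2. P = [[1, 3, 4, 5], [2, 6, 8], [7]], Q = [[1, 3, 5, 7], [2, 6, 8], [4]].

So P = [[1, 3, 4, 5], [2, 6, 8], [7]], Q = [[1, 3, 5, 7], [2, 6, 8], [4]].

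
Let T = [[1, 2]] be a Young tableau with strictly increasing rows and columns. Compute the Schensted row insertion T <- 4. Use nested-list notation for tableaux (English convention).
[[1, 2, 4]]

4 is larger than every entry of row 1, so it is appended to row 1. The new tableau is [[1, 2, 4]].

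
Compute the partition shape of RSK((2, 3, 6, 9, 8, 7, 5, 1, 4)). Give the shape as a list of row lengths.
RSK row insertion gives P = [[1, 3, 4, 7], [2, 5], [6], [8], [9]], which has shape [4, 2, 1, 1, 1].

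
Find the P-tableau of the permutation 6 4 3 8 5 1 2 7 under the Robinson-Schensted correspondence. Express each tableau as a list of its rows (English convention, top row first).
P = [[1, 2, 7], [3, 5], [4, 8], [6]]

Insert 6: appended to row 1. P = [[6]].
Insert 4: 4 bumps 6 from row 1; 6 starts row 2. P = [[4], [6]].
Insert 3: 3 bumps 4 from row 1; 4 bumps 6 from row 2; 6 starts row 3. P = [[3], [4], [6]].
Insert 8: appended to row 1. P = [[3, 8], [4], [6]].
Insert 5: 5 bumps 8 from row 1; 8 appends to row 2. P = [[3, 5], [4, 8], [6]].
Insert 1: 1 bumps 3 from row 1; 3 bumps 4 from row 2; 4 bumps 6 from row 3; 6 starts row 4. P = [[1, 5], [3, 8], [4], [6]].
Insert 2: 2 bumps 5 from row 1; 5 bumps 8 from row 2; 8 appends to row 3. P = [[1, 2], [3, 5], [4, 8], [6]].
Insert 7: appended to row 1. P = [[1, 2, 7], [3, 5], [4, 8], [6]].

So P = [[1, 2, 7], [3, 5], [4, 8], [6]].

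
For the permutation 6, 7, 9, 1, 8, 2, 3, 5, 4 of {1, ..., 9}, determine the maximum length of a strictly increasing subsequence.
4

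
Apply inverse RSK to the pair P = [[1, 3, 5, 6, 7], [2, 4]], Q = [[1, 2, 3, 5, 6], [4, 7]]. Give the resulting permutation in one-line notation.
Reverse the RSK construction: for i from n down to 1, find the cell of Q containing i, remove the entry at that cell from P, and reverse-bump it up through P; the value ejected from row 1 is w(i).

Step i=7: Q has 7 at row 2, column 2; remove 4 from row 2 of P and reverse-bump: 4 enters row 1 and ejects 3. So w(7) = 3. P is now [[1, 4, 5, 6, 7], [2]].
Step i=6: Q has 6 at row 1, column 5; remove that cell from P, ejecting 7. So w(6) = 7. P is now [[1, 4, 5, 6], [2]].
Step i=5: Q has 5 at row 1, column 4; remove that cell from P, ejecting 6. So w(5) = 6. P is now [[1, 4, 5], [2]].
Step i=4: Q has 4 at row 2, column 1; remove 2 from row 2 of P and reverse-bump: 2 enters row 1 and ejects 1. So w(4) = 1. P is now [[2, 4, 5]].
Step i=3: Q has 3 at row 1, column 3; remove that cell from P, ejecting 5. So w(3) = 5. P is now [[2, 4]].
Step i=2: Q has 2 at row 1, column 2; remove that cell from P, ejecting 4. So w(2) = 4. P is now [[2]].
Step i=1: Q has 1 at row 1, column 1; remove that cell from P, ejecting 2. So w(1) = 2. P is now [].

So w = 2 4 5 1 6 7 3.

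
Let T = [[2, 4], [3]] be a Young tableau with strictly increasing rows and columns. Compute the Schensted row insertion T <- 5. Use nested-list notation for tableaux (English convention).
5 is larger than every entry of row 1, so it is appended to row 1. The new tableau is [[2, 4, 5], [3]].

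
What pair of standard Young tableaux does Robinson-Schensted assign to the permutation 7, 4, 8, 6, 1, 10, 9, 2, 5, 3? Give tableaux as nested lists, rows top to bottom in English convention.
P = [[1, 2, 3], [4, 5, 9], [6, 8, 10], [7]], Q = [[1, 3, 6], [2, 4, 7], [5, 8, 9], [10]]

Insert each entry of the permutation into P by Schensted row insertion, recording in Q the position of each new cell.

Insert 7: appended to row 1. P = [[7]], Q = [[1]].
Insert 4: 4 bumps 7 from row 1; 7 starts row 2. P = [[4], [7]], Q = [[1], [2]].
Insert 8: appended to row 1. P = [[4, 8], [7]], Q = [[1, 3], [2]].
Insert 6: 6 bumps 8 from row 1; 8 appends to row 2. P = [[4, 6], [7, 8]], Q = [[1, 3], [2, 4]].
Insert 1: 1 bumps 4 from row 1; 4 bumps 7 from row 2; 7 starts row 3. P = [[1, 6], [4, 8], [7]], Q = [[1, 3], [2, 4], [5]].
Insert 10: appended to row 1. P = [[1, 6, 10], [4, 8], [7]], Q = [[1, 3, 6], [2, 4], [5]].
Insert 9: 9 bumps 10 from row 1; 10 appends to row 2. P = [[1, 6, 9], [4, 8, 10], [7]], Q = [[1, 3, 6], [2, 4, 7], [5]].
Insert 2: 2 bumps 6 from row 1; 6 bumps 8 from row 2; 8 appends to row 3. P = [[1, 2, 9], [4, 6, 10], [7, 8]], Q = [[1, 3, 6], [2, 4, 7], [5, 8]].
Insert 5: 5 bumps 9 from row 1; 9 bumps 10 from row 2; 10 appends to row 3. P = [[1, 2, 5], [4, 6, 9], [7, 8, 10]], Q = [[1, 3, 6], [2, 4, 7], [5, 8, 9]].
Insert 3: 3 bumps 5 from row 1; 5 bumps 6 from row 2; 6 bumps 7 from row 3; 7 starts row 4. P = [[1, 2, 3], [4, 5, 9], [6, 8, 10], [7]], Q = [[1, 3, 6], [2, 4, 7], [5, 8, 9], [10]].

So P = [[1, 2, 3], [4, 5, 9], [6, 8, 10], [7]], Q = [[1, 3, 6], [2, 4, 7], [5, 8, 9], [10]].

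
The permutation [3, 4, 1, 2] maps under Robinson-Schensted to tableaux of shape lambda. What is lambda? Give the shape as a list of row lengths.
Row-insert each entry into an empty tableau.

After inserting 3: P = [[3]].
After inserting 4: P = [[3, 4]].
After inserting 1: P = [[1, 4], [3]].
After inserting 2: P = [[1, 2], [3, 4]].

The final insertion tableau P = [[1, 2], [3, 4]] has shape [2, 2].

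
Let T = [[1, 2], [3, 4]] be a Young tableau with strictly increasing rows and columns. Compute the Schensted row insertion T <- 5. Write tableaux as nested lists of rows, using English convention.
[[1, 2, 5], [3, 4]]

5 is larger than every entry of row 1, so it is appended to row 1. The new tableau is [[1, 2, 5], [3, 4]].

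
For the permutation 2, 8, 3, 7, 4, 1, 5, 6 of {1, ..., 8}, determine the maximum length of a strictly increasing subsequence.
5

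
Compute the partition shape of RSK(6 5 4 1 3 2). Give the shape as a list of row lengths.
Row-insert each entry into an empty tableau.

After inserting 6: P = [[6]].
After inserting 5: P = [[5], [6]].
After inserting 4: P = [[4], [5], [6]].
After inserting 1: P = [[1], [4], [5], [6]].
After inserting 3: P = [[1, 3], [4], [5], [6]].
After inserting 2: P = [[1, 2], [3], [4], [5], [6]].

The final insertion tableau P = [[1, 2], [3], [4], [5], [6]] has shape [2, 1, 1, 1, 1].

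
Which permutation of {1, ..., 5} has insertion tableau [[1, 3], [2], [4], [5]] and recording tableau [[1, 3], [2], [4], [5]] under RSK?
Reverse the RSK construction: for i from n down to 1, find the cell of Q containing i, remove the entry at that cell from P, and reverse-bump it up through P; the value ejected from row 1 is w(i).

Step i=5: Q has 5 at row 4, column 1; remove 5 from row 4 of P and reverse-bump: 5 enters row 3 and ejects 4; 4 enters row 2 and ejects 2; 2 enters row 1 and ejects 1. So w(5) = 1. P is now [[2, 3], [4], [5]].
Step i=4: Q has 4 at row 3, column 1; remove 5 from row 3 of P and reverse-bump: 5 enters row 2 and ejects 4; 4 enters row 1 and ejects 3. So w(4) = 3. P is now [[2, 4], [5]].
Step i=3: Q has 3 at row 1, column 2; remove that cell from P, ejecting 4. So w(3) = 4. P is now [[2], [5]].
Step i=2: Q has 2 at row 2, column 1; remove 5 from row 2 of P and reverse-bump: 5 enters row 1 and ejects 2. So w(2) = 2. P is now [[5]].
Step i=1: Q has 1 at row 1, column 1; remove that cell from P, ejecting 5. So w(1) = 5. P is now [].

So w = 5 2 4 3 1.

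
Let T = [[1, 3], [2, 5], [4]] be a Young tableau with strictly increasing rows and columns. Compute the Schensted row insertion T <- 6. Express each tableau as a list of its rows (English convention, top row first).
6 is larger than every entry of row 1, so it is appended to row 1. The new tableau is [[1, 3, 6], [2, 5], [4]].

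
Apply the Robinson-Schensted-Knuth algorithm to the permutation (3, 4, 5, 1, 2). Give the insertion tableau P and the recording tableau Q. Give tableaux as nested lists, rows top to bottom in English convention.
Insert each entry of the permutation into P by Schensted row insertion, recording in Q the position of each new cell.

Insert 3: appended to row 1. P = [[3]], Q = [[1]].
Insert 4: appended to row 1. P = [[3, 4]], Q = [[1, 2]].
Insert 5: appended to row 1. P = [[3, 4, 5]], Q = [[1, 2, 3]].
Insert 1: 1 bumps 3 from row 1; 3 starts row 2. P = [[1, 4, 5], [3]], Q = [[1, 2, 3], [4]].
Insert 2: 2 bumps 4 from row 1; 4 appends to row 2. P = [[1, 2, 5], [3, 4]], Q = [[1, 2, 3], [4, 5]].

So P = [[1, 2, 5], [3, 4]], Q = [[1, 2, 3], [4, 5]].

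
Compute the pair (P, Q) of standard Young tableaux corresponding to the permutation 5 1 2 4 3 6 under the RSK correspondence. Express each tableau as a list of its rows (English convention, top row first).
P = [[1, 2, 3, 6], [4], [5]], Q = [[1, 3, 4, 6], [2], [5]]

Insert each entry of the permutation into P by Schensted row insertion, recording in Q the position of each new cell.

After inserting 5: P = [[5]].
After inserting 1: P = [[1], [5]].
After inserting 2: P = [[1, 2], [5]].
After inserting 4: P = [[1, 2, 4], [5]].
After inserting 3: P = [[1, 2, 3], [4], [5]].
After inserting 6: P = [[1, 2, 3, 6], [4], [5]].

So P = [[1, 2, 3, 6], [4], [5]], Q = [[1, 3, 4, 6], [2], [5]].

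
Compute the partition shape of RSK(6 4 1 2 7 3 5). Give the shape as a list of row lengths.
[4, 2, 1]

RSK row insertion gives P = [[1, 2, 3, 5], [4, 7], [6]], which has shape [4, 2, 1].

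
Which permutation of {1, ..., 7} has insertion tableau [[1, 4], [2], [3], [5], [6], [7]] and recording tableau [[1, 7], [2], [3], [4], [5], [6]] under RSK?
7 6 5 3 2 1 4

Reverse the RSK construction: for i from n down to 1, find the cell of Q containing i, remove the entry at that cell from P, and reverse-bump it up through P; the value ejected from row 1 is w(i).

Step i=7: Q has 7 at row 1, column 2; remove that cell from P, ejecting 4. So w(7) = 4. P is now [[1], [2], [3], [5], [6], [7]].
Step i=6: Q has 6 at row 6, column 1; remove 7 from row 6 of P and reverse-bump: 7 enters row 5 and ejects 6; 6 enters row 4 and ejects 5; 5 enters row 3 and ejects 3; 3 enters row 2 and ejects 2; 2 enters row 1 and ejects 1. So w(6) = 1. P is now [[2], [3], [5], [6], [7]].
Step i=5: Q has 5 at row 5, column 1; remove 7 from row 5 of P and reverse-bump: 7 enters row 4 and ejects 6; 6 enters row 3 and ejects 5; 5 enters row 2 and ejects 3; 3 enters row 1 and ejects 2. So w(5) = 2. P is now [[3], [5], [6], [7]].
Step i=4: Q has 4 at row 4, column 1; remove 7 from row 4 of P and reverse-bump: 7 enters row 3 and ejects 6; 6 enters row 2 and ejects 5; 5 enters row 1 and ejects 3. So w(4) = 3. P is now [[5], [6], [7]].
Step i=3: Q has 3 at row 3, column 1; remove 7 from row 3 of P and reverse-bump: 7 enters row 2 and ejects 6; 6 enters row 1 and ejects 5. So w(3) = 5. P is now [[6], [7]].
Step i=2: Q has 2 at row 2, column 1; remove 7 from row 2 of P and reverse-bump: 7 enters row 1 and ejects 6. So w(2) = 6. P is now [[7]].
Step i=1: Q has 1 at row 1, column 1; remove that cell from P, ejecting 7. So w(1) = 7. P is now [].

So w = 7 6 5 3 2 1 4.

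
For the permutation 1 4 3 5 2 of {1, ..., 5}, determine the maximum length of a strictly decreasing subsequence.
3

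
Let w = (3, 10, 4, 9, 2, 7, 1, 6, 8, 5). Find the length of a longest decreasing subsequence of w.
5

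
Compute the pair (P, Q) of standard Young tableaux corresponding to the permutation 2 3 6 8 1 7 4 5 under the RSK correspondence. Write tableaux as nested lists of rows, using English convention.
P = [[1, 3, 4, 5], [2, 6, 7], [8]], Q = [[1, 2, 3, 4], [5, 6, 8], [7]]

Insert each entry of the permutation into P by Schensted row insertion, recording in Q the position of each new cell.

Insert 2: appended to row 1. P = [[2]].
Insert 3: appended to row 1. P = [[2, 3]].
Insert 6: appended to row 1. P = [[2, 3, 6]].
Insert 8: appended to row 1. P = [[2, 3, 6, 8]].
Insert 1: 1 bumps 2 from row 1; 2 starts row 2. P = [[1, 3, 6, 8], [2]].
Insert 7: 7 bumps 8 from row 1; 8 appends to row 2. P = [[1, 3, 6, 7], [2, 8]].
Insert 4: 4 bumps 6 from row 1; 6 bumps 8 from row 2; 8 starts row 3. P = [[1, 3, 4, 7], [2, 6], [8]].
Insert 5: 5 bumps 7 from row 1; 7 appends to row 2. P = [[1, 3, 4, 5], [2, 6, 7], [8]].

So P = [[1, 3, 4, 5], [2, 6, 7], [8]], Q = [[1, 2, 3, 4], [5, 6, 8], [7]].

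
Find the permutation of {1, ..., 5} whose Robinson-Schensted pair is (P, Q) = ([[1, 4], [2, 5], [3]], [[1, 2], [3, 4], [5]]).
Reverse RSK: for i = n, n-1, ..., 1, locate i in Q, remove the corresponding corner cell from P, and reverse-bump its entry up through P; the value ejected from row 1 is w(i).

So w = 3 5 2 4 1.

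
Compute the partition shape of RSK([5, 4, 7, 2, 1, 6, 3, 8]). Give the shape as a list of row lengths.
[3, 2, 2, 1]

RSK row insertion gives P = [[1, 3, 8], [2, 6], [4, 7], [5]], which has shape [3, 2, 2, 1].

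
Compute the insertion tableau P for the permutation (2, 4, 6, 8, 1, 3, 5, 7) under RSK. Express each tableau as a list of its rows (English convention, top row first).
Insert 2: appended to row 1. P = [[2]].
Insert 4: appended to row 1. P = [[2, 4]].
Insert 6: appended to row 1. P = [[2, 4, 6]].
Insert 8: appended to row 1. P = [[2, 4, 6, 8]].
Insert 1: 1 bumps 2 from row 1; 2 starts row 2. P = [[1, 4, 6, 8], [2]].
Insert 3: 3 bumps 4 from row 1; 4 appends to row 2. P = [[1, 3, 6, 8], [2, 4]].
Insert 5: 5 bumps 6 from row 1; 6 appends to row 2. P = [[1, 3, 5, 8], [2, 4, 6]].
Insert 7: 7 bumps 8 from row 1; 8 appends to row 2. P = [[1, 3, 5, 7], [2, 4, 6, 8]].

So P = [[1, 3, 5, 7], [2, 4, 6, 8]].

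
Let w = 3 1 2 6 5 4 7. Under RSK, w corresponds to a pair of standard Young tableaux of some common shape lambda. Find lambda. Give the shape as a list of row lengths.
[4, 2, 1]

Row-insert each entry into an empty tableau.

After inserting 3: P = [[3]].
After inserting 1: P = [[1], [3]].
After inserting 2: P = [[1, 2], [3]].
After inserting 6: P = [[1, 2, 6], [3]].
After inserting 5: P = [[1, 2, 5], [3, 6]].
After inserting 4: P = [[1, 2, 4], [3, 5], [6]].
After inserting 7: P = [[1, 2, 4, 7], [3, 5], [6]].

The final insertion tableau P = [[1, 2, 4, 7], [3, 5], [6]] has shape [4, 2, 1].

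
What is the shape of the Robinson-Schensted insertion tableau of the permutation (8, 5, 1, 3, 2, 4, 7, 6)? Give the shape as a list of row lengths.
Row-insert each entry into an empty tableau.

After inserting 8: P = [[8]].
After inserting 5: P = [[5], [8]].
After inserting 1: P = [[1], [5], [8]].
After inserting 3: P = [[1, 3], [5], [8]].
After inserting 2: P = [[1, 2], [3], [5], [8]].
After inserting 4: P = [[1, 2, 4], [3], [5], [8]].
After inserting 7: P = [[1, 2, 4, 7], [3], [5], [8]].
After inserting 6: P = [[1, 2, 4, 6], [3, 7], [5], [8]].

The final insertion tableau P = [[1, 2, 4, 6], [3, 7], [5], [8]] has shape [4, 2, 1, 1].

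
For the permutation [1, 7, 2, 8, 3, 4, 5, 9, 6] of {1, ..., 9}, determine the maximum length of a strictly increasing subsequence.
6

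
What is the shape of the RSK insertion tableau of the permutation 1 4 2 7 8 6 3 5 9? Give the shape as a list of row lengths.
[5, 3, 1]

Row-insert each entry into an empty tableau.

After inserting 1: P = [[1]].
After inserting 4: P = [[1, 4]].
After inserting 2: P = [[1, 2], [4]].
After inserting 7: P = [[1, 2, 7], [4]].
After inserting 8: P = [[1, 2, 7, 8], [4]].
After inserting 6: P = [[1, 2, 6, 8], [4, 7]].
After inserting 3: P = [[1, 2, 3, 8], [4, 6], [7]].
After inserting 5: P = [[1, 2, 3, 5], [4, 6, 8], [7]].
After inserting 9: P = [[1, 2, 3, 5, 9], [4, 6, 8], [7]].

The final insertion tableau P = [[1, 2, 3, 5, 9], [4, 6, 8], [7]] has shape [5, 3, 1].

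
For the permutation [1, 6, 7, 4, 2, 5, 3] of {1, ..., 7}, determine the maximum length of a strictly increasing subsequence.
3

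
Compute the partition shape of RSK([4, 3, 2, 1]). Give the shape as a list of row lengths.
Row-insert each entry into an empty tableau.

After inserting 4: P = [[4]].
After inserting 3: P = [[3], [4]].
After inserting 2: P = [[2], [3], [4]].
After inserting 1: P = [[1], [2], [3], [4]].

The final insertion tableau P = [[1], [2], [3], [4]] has shape [1, 1, 1, 1].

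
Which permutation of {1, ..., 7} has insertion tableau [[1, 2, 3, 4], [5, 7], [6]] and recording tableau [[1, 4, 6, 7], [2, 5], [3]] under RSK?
6 5 1 7 2 3 4

Reverse the RSK construction: for i from n down to 1, find the cell of Q containing i, remove the entry at that cell from P, and reverse-bump it up through P; the value ejected from row 1 is w(i).

Step i=7: Q has 7 at row 1, column 4; remove that cell from P, ejecting 4. So w(7) = 4. P is now [[1, 2, 3], [5, 7], [6]].
Step i=6: Q has 6 at row 1, column 3; remove that cell from P, ejecting 3. So w(6) = 3. P is now [[1, 2], [5, 7], [6]].
Step i=5: Q has 5 at row 2, column 2; remove 7 from row 2 of P and reverse-bump: 7 enters row 1 and ejects 2. So w(5) = 2. P is now [[1, 7], [5], [6]].
Step i=4: Q has 4 at row 1, column 2; remove that cell from P, ejecting 7. So w(4) = 7. P is now [[1], [5], [6]].
Step i=3: Q has 3 at row 3, column 1; remove 6 from row 3 of P and reverse-bump: 6 enters row 2 and ejects 5; 5 enters row 1 and ejects 1. So w(3) = 1. P is now [[5], [6]].
Step i=2: Q has 2 at row 2, column 1; remove 6 from row 2 of P and reverse-bump: 6 enters row 1 and ejects 5. So w(2) = 5. P is now [[6]].
Step i=1: Q has 1 at row 1, column 1; remove that cell from P, ejecting 6. So w(1) = 6. P is now [].

So w = 6 5 1 7 2 3 4.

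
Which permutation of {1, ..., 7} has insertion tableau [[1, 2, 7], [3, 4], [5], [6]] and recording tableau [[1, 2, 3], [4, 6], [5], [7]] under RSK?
3 6 7 5 1 4 2

Reverse the RSK construction: for i from n down to 1, find the cell of Q containing i, remove the entry at that cell from P, and reverse-bump it up through P; the value ejected from row 1 is w(i).

Step i=7: Q has 7 at row 4, column 1; remove 6 from row 4 of P and reverse-bump: 6 enters row 3 and ejects 5; 5 enters row 2 and ejects 4; 4 enters row 1 and ejects 2. So w(7) = 2. P is now [[1, 4, 7], [3, 5], [6]].
Step i=6: Q has 6 at row 2, column 2; remove 5 from row 2 of P and reverse-bump: 5 enters row 1 and ejects 4. So w(6) = 4. P is now [[1, 5, 7], [3], [6]].
Step i=5: Q has 5 at row 3, column 1; remove 6 from row 3 of P and reverse-bump: 6 enters row 2 and ejects 3; 3 enters row 1 and ejects 1. So w(5) = 1. P is now [[3, 5, 7], [6]].
Step i=4: Q has 4 at row 2, column 1; remove 6 from row 2 of P and reverse-bump: 6 enters row 1 and ejects 5. So w(4) = 5. P is now [[3, 6, 7]].
Step i=3: Q has 3 at row 1, column 3; remove that cell from P, ejecting 7. So w(3) = 7. P is now [[3, 6]].
Step i=2: Q has 2 at row 1, column 2; remove that cell from P, ejecting 6. So w(2) = 6. P is now [[3]].
Step i=1: Q has 1 at row 1, column 1; remove that cell from P, ejecting 3. So w(1) = 3. P is now [].

So w = 3 6 7 5 1 4 2.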